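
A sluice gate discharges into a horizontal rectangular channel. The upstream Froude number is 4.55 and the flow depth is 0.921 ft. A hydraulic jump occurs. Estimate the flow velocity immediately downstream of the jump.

V₂ = 4.16 ft/s

Fr₁ = 4.55 (given).
By Bélanger, y₂/y₁ = ½[√(1 + 8Fr₁²) − 1] = ½[√166.6 − 1] = 5.95.
y₂ = 5.95 × 0.921 = 5.48 ft.
V₁ = Fr₁·√(g·y₁) = 4.55×√(32.2×0.921) = 24.8 ft/s; q = V₁·y₁ = 22.8 ft²/s.
V₂ = q/y₂ = 22.8/5.48 = 4.16 ft/s.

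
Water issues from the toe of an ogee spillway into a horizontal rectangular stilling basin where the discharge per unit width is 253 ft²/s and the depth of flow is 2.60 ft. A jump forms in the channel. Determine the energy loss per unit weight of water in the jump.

V₁ = q/y₁ = 253/2.60 = 97.3 ft/s. Fr₁ = V₁/√(g·y₁) = 97.3/√(32.2×2.60) = 10.6.
By Bélanger, y₂/y₁ = ½[√(1 + 8Fr₁²) − 1] = ½[√905.8 − 1] = 14.5.
y₂ = 14.5 × 2.60 = 37.8 ft.
V₂ = q/y₂ = 253/37.8 = 6.69 ft/s. E₁ = y₁ + V₁²/2g = 150 ft; E₂ = y₂ + V₂²/2g = 38.5 ft. ΔE = E₁ − E₂ = 111 ft.

ΔE = 111 ft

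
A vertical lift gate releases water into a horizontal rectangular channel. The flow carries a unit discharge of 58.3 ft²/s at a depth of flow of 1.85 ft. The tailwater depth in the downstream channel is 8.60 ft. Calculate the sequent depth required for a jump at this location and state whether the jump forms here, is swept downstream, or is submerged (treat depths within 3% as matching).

V₁ = q/y₁ = 58.3/1.85 = 31.5 ft/s. Fr₁ = V₁/√(g·y₁) = 31.5/√(32.2×1.85) = 4.08.
Bélanger equation: y₂/y₁ = ½[√(1 + 8Fr₁²) − 1] = ½[√134.4 − 1] = 5.30.
y₂ = 5.30 × 1.85 = 9.80 ft.
Tailwater y_tw = 8.60 ft: y_tw < y₂, so the jump is swept downstream.

y₂ = 9.80 ft; the jump is swept downstream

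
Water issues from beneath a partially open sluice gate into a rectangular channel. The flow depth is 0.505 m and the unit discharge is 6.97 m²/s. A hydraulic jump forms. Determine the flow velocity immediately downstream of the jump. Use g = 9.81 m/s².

V₁ = q/y₁ = 6.97/0.505 = 13.8 m/s. Fr₁ = V₁/√(g·y₁) = 13.8/√(9.81×0.505) = 6.20.
Bélanger equation: y₂/y₁ = ½[√(1 + 8Fr₁²) − 1] = ½[√308.6 − 1] = 8.28.
y₂ = 8.28 × 0.505 = 4.18 m.
V₂ = q/y₂ = 6.97/4.18 = 1.67 m/s.

V₂ = 1.67 m/s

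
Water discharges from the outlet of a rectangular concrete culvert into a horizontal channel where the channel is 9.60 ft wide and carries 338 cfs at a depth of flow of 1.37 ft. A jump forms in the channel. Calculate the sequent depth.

y₂ = 6.84 ft

q = Q/b = 338/9.60 = 35.2 ft²/s; V₁ = q/y₁ = 25.7 ft/s. Fr₁ = V₁/√(g·y₁) = 3.87.
From the momentum equation for a rectangular channel, y₂/y₁ = ½[√(1 + 8Fr₁²) − 1] = ½[√120.8 − 1] = 4.99.
y₂ = 4.99 × 1.37 = 6.84 ft.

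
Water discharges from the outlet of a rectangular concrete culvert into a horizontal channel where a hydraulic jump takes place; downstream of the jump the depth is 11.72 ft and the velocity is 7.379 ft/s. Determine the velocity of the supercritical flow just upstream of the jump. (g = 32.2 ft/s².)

V₁ = 31.55 ft/s

Fr₂ = V₂/√(g·y₂) = 7.379/√(32.2×11.72) = 0.3798.
Applying the sequent-depth relation in reverse, y₁/y₂ = ½[√(1 + 8Fr₂²) − 1] = ½[√2.1543 − 1] = 0.2339.
y₁ = 0.2339 × 11.72 = 2.741 ft.
V₁ = q/y₁ = 86.48/2.741 = 31.55 ft/s.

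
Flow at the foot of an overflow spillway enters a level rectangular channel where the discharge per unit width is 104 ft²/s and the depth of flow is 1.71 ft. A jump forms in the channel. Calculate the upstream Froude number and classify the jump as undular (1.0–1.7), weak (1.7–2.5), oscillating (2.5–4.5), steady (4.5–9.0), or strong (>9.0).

V₁ = q/y₁ = 104/1.71 = 60.8 ft/s. Fr₁ = V₁/√(g·y₁) = 60.8/√(32.2×1.71) = 8.20.
Fr₁ = 8.20 lies in the steady range.

Fr₁ = 8.20; steady jump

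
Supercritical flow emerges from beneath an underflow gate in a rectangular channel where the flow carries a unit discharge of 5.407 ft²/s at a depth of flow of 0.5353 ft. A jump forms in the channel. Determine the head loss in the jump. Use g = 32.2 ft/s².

V₁ = q/y₁ = 5.407/0.5353 = 10.10 ft/s. Fr₁ = V₁/√(g·y₁) = 10.10/√(32.2×0.5353) = 2.433.
Sequent-depth ratio: y₂/y₁ = ½[√(1 + 8Fr₁²) − 1] = ½[√48.354 − 1] = 2.977.
y₂ = 2.977 × 0.5353 = 1.594 ft.
V₂ = q/y₂ = 5.407/1.594 = 3.393 ft/s. E₁ = y₁ + V₁²/2g = 2.120 ft; E₂ = y₂ + V₂²/2g = 1.772 ft. ΔE = E₁ − E₂ = 0.3473 ft.

ΔE = 0.3473 ft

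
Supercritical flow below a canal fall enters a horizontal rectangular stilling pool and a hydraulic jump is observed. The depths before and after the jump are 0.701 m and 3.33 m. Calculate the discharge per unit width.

For a rectangular channel the momentum equation gives q² = ½·g·y₁·y₂·(y₁ + y₂) = ½×9.81×0.701×3.33×4.03 = 46.2.
q = √46.2 = 6.79 m²/s.

q = 6.79 m²/s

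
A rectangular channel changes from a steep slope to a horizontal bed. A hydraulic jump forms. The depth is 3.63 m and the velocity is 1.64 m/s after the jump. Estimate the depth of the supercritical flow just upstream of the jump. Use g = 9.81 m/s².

Fr₂ = V₂/√(g·y₂) = 1.64/√(9.81×3.63) = 0.275.
Since the conjugate-depth ratio holds either way, y₁/y₂ = ½[√(1 + 8Fr₂²) − 1] = ½[√1.604 − 1] = 0.133.
y₁ = 0.133 × 3.63 = 0.484 m.

y₁ = 0.484 m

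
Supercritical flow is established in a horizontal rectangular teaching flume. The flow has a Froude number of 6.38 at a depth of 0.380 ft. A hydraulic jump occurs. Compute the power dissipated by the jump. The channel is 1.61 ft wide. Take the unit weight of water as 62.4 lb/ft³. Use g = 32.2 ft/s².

Fr₁ = 6.38 (given).
From the momentum equation for a rectangular channel, y₂/y₁ = ½[√(1 + 8Fr₁²) − 1] = ½[√326.6 − 1] = 8.54.
y₂ = 8.54 × 0.380 = 3.24 ft.
Head loss: ΔE = (y₂ − y₁)³/(4y₁y₂) = (3.24 − 0.380)³/(4×0.380×3.24) = 23.5/4.93 = 4.76 ft.
V₁ = Fr₁·√(g·y₁) = 6.38×√(32.2×0.380) = 22.3 ft/s; q = V₁·y₁ = 8.48 ft²/s. Q = q·b = 8.48 × 1.61 = 13.7 cfs. P = γ·Q·ΔE/550 = 62.4 × 13.7 × 4.76 / 550 = 7.38 hp.

P = 7.38 hp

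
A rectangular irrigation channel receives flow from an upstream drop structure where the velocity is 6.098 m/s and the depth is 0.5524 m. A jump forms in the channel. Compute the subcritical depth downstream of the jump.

y₂ = 1.789 m

Fr₁ = V₁/√(g·y₁) = 6.098/√(9.81×0.5524) = 2.620.
By Bélanger, y₂/y₁ = ½[√(1 + 8Fr₁²) − 1] = ½[√55.896 − 1] = 3.238.
y₂ = 3.238 × 0.5524 = 1.789 m.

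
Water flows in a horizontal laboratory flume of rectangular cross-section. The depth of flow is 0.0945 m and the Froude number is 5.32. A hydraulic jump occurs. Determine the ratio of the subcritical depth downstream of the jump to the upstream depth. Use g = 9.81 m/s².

y₂/y₁ = 7.04

Fr₁ = 5.32 (given).
Sequent-depth ratio: y₂/y₁ = ½[√(1 + 8Fr₁²) − 1] = ½[√227.4 − 1] = 7.04.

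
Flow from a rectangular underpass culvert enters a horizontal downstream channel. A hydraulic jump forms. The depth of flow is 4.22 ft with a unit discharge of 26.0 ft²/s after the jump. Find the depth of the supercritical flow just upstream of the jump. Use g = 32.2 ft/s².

y₁ = 1.68 ft

V₂ = q/y₂ = 26.0/4.22 = 6.16 ft/s; Fr₂ = V₂/√(g·y₂) = 0.529.
From the momentum equation (using Fr₂), y₁/y₂ = ½[√(1 + 8Fr₂²) − 1] = ½[√3.235 − 1] = 0.399.
y₁ = 0.399 × 4.22 = 1.68 ft.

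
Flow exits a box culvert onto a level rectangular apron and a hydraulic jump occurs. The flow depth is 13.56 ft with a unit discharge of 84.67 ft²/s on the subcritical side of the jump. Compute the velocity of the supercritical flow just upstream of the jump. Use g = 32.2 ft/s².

V₂ = q/y₂ = 84.67/13.56 = 6.244 ft/s; Fr₂ = V₂/√(g·y₂) = 0.2988.
The Bélanger relation is symmetric: y₁/y₂ = ½[√(1 + 8Fr₂²) − 1] = ½[√1.7144 − 1] = 0.1547.
y₁ = 0.1547 × 13.56 = 2.097 ft.
V₁ = q/y₁ = 84.67/2.097 = 40.37 ft/s.

V₁ = 40.37 ft/s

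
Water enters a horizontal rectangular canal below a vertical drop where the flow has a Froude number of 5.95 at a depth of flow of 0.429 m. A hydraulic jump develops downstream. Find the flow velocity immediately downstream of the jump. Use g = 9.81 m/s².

Fr₁ = 5.95 (given).
Bélanger equation: y₂/y₁ = ½[√(1 + 8Fr₁²) − 1] = ½[√284.2 − 1] = 7.93.
y₂ = 7.93 × 0.429 = 3.40 m.
V₁ = Fr₁·√(g·y₁) = 5.95×√(9.81×0.429) = 12.2 m/s; q = V₁·y₁ = 5.24 m²/s.
V₂ = q/y₂ = 5.24/3.40 = 1.54 m/s.

V₂ = 1.54 m/s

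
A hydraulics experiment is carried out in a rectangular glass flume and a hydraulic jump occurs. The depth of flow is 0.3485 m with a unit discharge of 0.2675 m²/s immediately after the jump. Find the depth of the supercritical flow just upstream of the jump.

V₂ = q/y₂ = 0.2675/0.3485 = 0.7676 m/s; Fr₂ = V₂/√(g·y₂) = 0.4151.
The Bélanger relation is symmetric: y₁/y₂ = ½[√(1 + 8Fr₂²) − 1] = ½[√2.3787 − 1] = 0.2711.
y₁ = 0.2711 × 0.3485 = 0.09449 m.

y₁ = 0.09449 m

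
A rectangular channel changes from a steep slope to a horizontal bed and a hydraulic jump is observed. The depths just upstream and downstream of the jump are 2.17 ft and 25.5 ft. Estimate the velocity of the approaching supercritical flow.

V₁ = 72.4 ft/s

For a rectangular channel the momentum equation gives q² = ½·g·y₁·y₂·(y₁ + y₂) = ½×32.2×2.17×25.5×27.7 = 24651.
q = √24651 = 157 ft²/s.
V₁ = q/y₁ = 157/2.17 = 72.4 ft/s.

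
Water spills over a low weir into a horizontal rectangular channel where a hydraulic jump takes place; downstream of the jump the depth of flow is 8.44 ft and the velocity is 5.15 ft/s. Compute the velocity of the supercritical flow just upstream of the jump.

Fr₂ = V₂/√(g·y₂) = 5.15/√(32.2×8.44) = 0.312.
The Bélanger relation is symmetric: y₁/y₂ = ½[√(1 + 8Fr₂²) − 1] = ½[√1.781 − 1] = 0.167.
y₁ = 0.167 × 8.44 = 1.41 ft.
V₁ = q/y₁ = 43.5/1.41 = 30.8 ft/s.

V₁ = 30.8 ft/s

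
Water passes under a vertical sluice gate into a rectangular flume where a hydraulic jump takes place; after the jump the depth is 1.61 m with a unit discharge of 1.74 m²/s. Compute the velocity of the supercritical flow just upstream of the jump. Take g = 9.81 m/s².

V₂ = q/y₂ = 1.74/1.61 = 1.08 m/s; Fr₂ = V₂/√(g·y₂) = 0.272.
Applying the sequent-depth relation in reverse, y₁/y₂ = ½[√(1 + 8Fr₂²) − 1] = ½[√1.592 − 1] = 0.131.
y₁ = 0.131 × 1.61 = 0.211 m.
V₁ = q/y₁ = 1.74/0.211 = 8.26 m/s.

V₁ = 8.26 m/s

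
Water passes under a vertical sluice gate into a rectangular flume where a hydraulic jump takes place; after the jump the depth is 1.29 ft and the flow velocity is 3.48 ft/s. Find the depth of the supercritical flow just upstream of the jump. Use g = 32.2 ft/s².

Fr₂ = V₂/√(g·y₂) = 3.48/√(32.2×1.29) = 0.540.
From the momentum equation (using Fr₂), y₁/y₂ = ½[√(1 + 8Fr₂²) − 1] = ½[√3.332 − 1] = 0.413.
y₁ = 0.413 × 1.29 = 0.532 ft.

y₁ = 0.532 ft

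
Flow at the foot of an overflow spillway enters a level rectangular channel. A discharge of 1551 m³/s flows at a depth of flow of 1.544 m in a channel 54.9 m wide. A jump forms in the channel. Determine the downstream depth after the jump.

y₂ = 9.523 m

q = Q/b = 1551/54.9 = 28.25 m²/s; V₁ = q/y₁ = 18.30 m/s. Fr₁ = V₁/√(g·y₁) = 4.701.
Sequent-depth ratio: y₂/y₁ = ½[√(1 + 8Fr₁²) − 1] = ½[√177.83 − 1] = 6.168.
y₂ = 6.168 × 1.544 = 9.523 m.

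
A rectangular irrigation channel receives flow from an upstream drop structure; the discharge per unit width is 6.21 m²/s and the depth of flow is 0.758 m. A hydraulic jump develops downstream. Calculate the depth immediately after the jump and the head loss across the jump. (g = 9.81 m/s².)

y₂ = 2.86 m; ΔE = 1.08 m

V₁ = q/y₁ = 6.21/0.758 = 8.19 m/s. Fr₁ = V₁/√(g·y₁) = 8.19/√(9.81×0.758) = 3.00.
By Bélanger, y₂/y₁ = ½[√(1 + 8Fr₁²) − 1] = ½[√73.21 − 1] = 3.78.
y₂ = 3.78 × 0.758 = 2.86 m.
V₂ = q/y₂ = 6.21/2.86 = 2.17 m/s. E₁ = y₁ + V₁²/2g = 4.18 m; E₂ = y₂ + V₂²/2g = 3.10 m. ΔE = E₁ − E₂ = 1.08 m.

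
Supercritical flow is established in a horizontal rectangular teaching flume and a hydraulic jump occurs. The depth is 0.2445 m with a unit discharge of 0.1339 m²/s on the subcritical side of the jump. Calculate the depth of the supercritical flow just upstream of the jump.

V₂ = q/y₂ = 0.1339/0.2445 = 0.5476 m/s; Fr₂ = V₂/√(g·y₂) = 0.3536.
The Bélanger relation is symmetric: y₁/y₂ = ½[√(1 + 8Fr₂²) − 1] = ½[√2.0003 − 1] = 0.2072.
y₁ = 0.2072 × 0.2445 = 0.05065 m.

y₁ = 0.05065 m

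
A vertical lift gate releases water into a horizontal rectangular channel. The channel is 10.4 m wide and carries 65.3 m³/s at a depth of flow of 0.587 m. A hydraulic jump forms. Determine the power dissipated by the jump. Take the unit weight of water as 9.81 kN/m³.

q = Q/b = 65.3/10.4 = 6.28 m²/s; V₁ = q/y₁ = 10.7 m/s. Fr₁ = V₁/√(g·y₁) = 4.46.
Conjugate-depth relation: y₂/y₁ = ½[√(1 + 8Fr₁²) − 1] = ½[√160.0 − 1] = 5.82.
y₂ = 5.82 × 0.587 = 3.42 m.
Head loss: ΔE = (y₂ − y₁)³/(4y₁y₂) = (3.42 − 0.587)³/(4×0.587×3.42) = 22.7/8.03 = 2.83 m.
P = γ·Q·ΔE = 9.81 × 65.3 × 2.83 = 1812 kW.

P = 1812 kW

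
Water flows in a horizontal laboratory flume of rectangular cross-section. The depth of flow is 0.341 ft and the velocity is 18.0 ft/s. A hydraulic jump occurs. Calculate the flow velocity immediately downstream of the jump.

V₂ = 2.50 ft/s

Fr₁ = V₁/√(g·y₁) = 18.0/√(32.2×0.341) = 5.43.
From the momentum equation for a rectangular channel, y₂/y₁ = ½[√(1 + 8Fr₁²) − 1] = ½[√237.1 − 1] = 7.20.
y₂ = 7.20 × 0.341 = 2.45 ft.
q = V₁·y₁ = 18.0 × 0.341 = 6.14 ft²/s.
V₂ = q/y₂ = 6.14/2.45 = 2.50 ft/s.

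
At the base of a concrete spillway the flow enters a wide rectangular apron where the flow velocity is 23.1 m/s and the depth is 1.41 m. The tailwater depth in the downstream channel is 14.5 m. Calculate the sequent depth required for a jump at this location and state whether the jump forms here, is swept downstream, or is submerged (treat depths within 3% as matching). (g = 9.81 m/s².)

Fr₁ = V₁/√(g·y₁) = 23.1/√(9.81×1.41) = 6.21.
Conjugate-depth relation: y₂/y₁ = ½[√(1 + 8Fr₁²) − 1] = ½[√309.6 − 1] = 8.30.
y₂ = 8.30 × 1.41 = 11.7 m.
Tailwater y_tw = 14.5 m: y_tw > y₂, so the jump is submerged.

y₂ = 11.7 m; the jump is submerged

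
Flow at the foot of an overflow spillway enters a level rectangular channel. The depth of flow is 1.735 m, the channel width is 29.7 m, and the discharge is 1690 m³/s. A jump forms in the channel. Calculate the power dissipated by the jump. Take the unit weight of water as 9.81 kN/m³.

P = 620489 kW

q = Q/b = 1690/29.7 = 56.90 m²/s; V₁ = q/y₁ = 32.80 m/s. Fr₁ = V₁/√(g·y₁) = 7.950.
Bélanger equation: y₂/y₁ = ½[√(1 + 8Fr₁²) − 1] = ½[√506.57 − 1] = 10.75.
y₂ = 10.75 × 1.735 = 18.66 m.
Head loss: ΔE = (y₂ − y₁)³/(4y₁y₂) = (18.66 − 1.735)³/(4×1.735×18.66) = 4846/129.5 = 37.43 m.
P = γ·Q·ΔE = 9.81 × 1690 × 37.43 = 620489 kW.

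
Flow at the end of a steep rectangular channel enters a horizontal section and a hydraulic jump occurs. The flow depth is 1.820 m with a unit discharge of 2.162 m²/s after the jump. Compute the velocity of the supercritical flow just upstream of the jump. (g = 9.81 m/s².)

V₂ = q/y₂ = 2.162/1.820 = 1.188 m/s; Fr₂ = V₂/√(g·y₂) = 0.2811.
Since the conjugate-depth ratio holds either way, y₁/y₂ = ½[√(1 + 8Fr₂²) − 1] = ½[√1.6323 − 1] = 0.1388.
y₁ = 0.1388 × 1.820 = 0.2526 m.
V₁ = q/y₁ = 2.162/0.2526 = 8.558 m/s.

V₁ = 8.558 m/s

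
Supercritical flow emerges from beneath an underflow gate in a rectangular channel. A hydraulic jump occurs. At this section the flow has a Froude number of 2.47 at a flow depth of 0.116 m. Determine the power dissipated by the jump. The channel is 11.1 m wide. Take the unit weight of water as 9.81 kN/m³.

Fr₁ = 2.47 (given).
Sequent-depth ratio: y₂/y₁ = ½[√(1 + 8Fr₁²) − 1] = ½[√49.81 − 1] = 3.03.
y₂ = 3.03 × 0.116 = 0.351 m.
Head loss: ΔE = (y₂ − y₁)³/(4y₁y₂) = (0.351 − 0.116)³/(4×0.116×0.351) = 0.0130/0.163 = 0.0799 m.
V₁ = Fr₁·√(g·y₁) = 2.47×√(9.81×0.116) = 2.63 m/s; q = V₁·y₁ = 0.306 m²/s. Q = q·b = 0.306 × 11.1 = 3.39 m³/s. P = γ·Q·ΔE = 9.81 × 3.39 × 0.0799 = 2.66 kW.

P = 2.66 kW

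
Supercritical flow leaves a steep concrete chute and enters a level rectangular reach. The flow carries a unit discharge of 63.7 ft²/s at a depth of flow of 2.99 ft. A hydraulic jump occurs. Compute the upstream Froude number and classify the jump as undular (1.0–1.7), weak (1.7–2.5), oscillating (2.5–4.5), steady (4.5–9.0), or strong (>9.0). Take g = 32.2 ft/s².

V₁ = q/y₁ = 63.7/2.99 = 21.3 ft/s. Fr₁ = V₁/√(g·y₁) = 21.3/√(32.2×2.99) = 2.17.
Fr₁ = 2.17 lies in the weak range.

Fr₁ = 2.17; weak jump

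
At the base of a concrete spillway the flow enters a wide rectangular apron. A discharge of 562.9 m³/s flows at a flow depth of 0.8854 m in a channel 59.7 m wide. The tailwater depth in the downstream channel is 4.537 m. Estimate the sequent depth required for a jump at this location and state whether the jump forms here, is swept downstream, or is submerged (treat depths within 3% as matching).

q = Q/b = 562.9/59.7 = 9.429 m²/s; V₁ = q/y₁ = 10.65 m/s. Fr₁ = V₁/√(g·y₁) = 3.613.
Bélanger equation: y₂/y₁ = ½[√(1 + 8Fr₁²) − 1] = ½[√105.45 − 1] = 4.634.
y₂ = 4.634 × 0.8854 = 4.103 m.
Tailwater y_tw = 4.537 m: y_tw > y₂, so the jump is submerged.

y₂ = 4.103 m; the jump is submerged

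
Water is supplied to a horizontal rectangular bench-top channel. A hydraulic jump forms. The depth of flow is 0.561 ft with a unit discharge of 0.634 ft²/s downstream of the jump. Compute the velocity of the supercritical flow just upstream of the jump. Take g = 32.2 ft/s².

V₂ = q/y₂ = 0.634/0.561 = 1.13 ft/s; Fr₂ = V₂/√(g·y₂) = 0.266.
The Bélanger relation is symmetric: y₁/y₂ = ½[√(1 + 8Fr₂²) − 1] = ½[√1.566 − 1] = 0.126.
y₁ = 0.126 × 0.561 = 0.0705 ft.
V₁ = q/y₁ = 0.634/0.0705 = 9.00 ft/s.

V₁ = 9.00 ft/s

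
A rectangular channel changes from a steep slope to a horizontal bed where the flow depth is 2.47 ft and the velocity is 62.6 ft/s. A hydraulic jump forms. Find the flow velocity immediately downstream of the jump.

V₂ = 6.63 ft/s

Fr₁ = V₁/√(g·y₁) = 62.6/√(32.2×2.47) = 7.02.
From the momentum equation for a rectangular channel, y₂/y₁ = ½[√(1 + 8Fr₁²) − 1] = ½[√395.2 − 1] = 9.44.
y₂ = 9.44 × 2.47 = 23.3 ft.
q = V₁·y₁ = 62.6 × 2.47 = 155 ft²/s.
V₂ = q/y₂ = 155/23.3 = 6.63 ft/s.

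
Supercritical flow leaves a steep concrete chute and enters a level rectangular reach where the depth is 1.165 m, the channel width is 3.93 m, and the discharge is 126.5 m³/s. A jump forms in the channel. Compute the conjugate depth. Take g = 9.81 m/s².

y₂ = 12.90 m

q = Q/b = 126.5/3.93 = 32.19 m²/s; V₁ = q/y₁ = 27.63 m/s. Fr₁ = V₁/√(g·y₁) = 8.173.
From the momentum equation for a rectangular channel, y₂/y₁ = ½[√(1 + 8Fr₁²) − 1] = ½[√535.37 − 1] = 11.07.
y₂ = 11.07 × 1.165 = 12.90 m.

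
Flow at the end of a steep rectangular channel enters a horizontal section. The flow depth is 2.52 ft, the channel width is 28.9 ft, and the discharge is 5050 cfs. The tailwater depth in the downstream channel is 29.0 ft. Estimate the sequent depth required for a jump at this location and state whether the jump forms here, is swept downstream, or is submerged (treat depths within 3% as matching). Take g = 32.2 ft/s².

y₂ = 26.2 ft; the jump is submerged

q = Q/b = 5050/28.9 = 175 ft²/s; V₁ = q/y₁ = 69.3 ft/s. Fr₁ = V₁/√(g·y₁) = 7.70.
Conjugate-depth relation: y₂/y₁ = ½[√(1 + 8Fr₁²) − 1] = ½[√475.0 − 1] = 10.4.
y₂ = 10.4 × 2.52 = 26.2 ft.
Tailwater y_tw = 29.0 ft: y_tw > y₂, so the jump is submerged.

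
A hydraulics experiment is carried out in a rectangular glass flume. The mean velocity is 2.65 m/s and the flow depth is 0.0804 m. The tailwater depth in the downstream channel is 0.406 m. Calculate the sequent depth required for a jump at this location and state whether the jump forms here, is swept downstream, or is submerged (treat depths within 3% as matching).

Fr₁ = V₁/√(g·y₁) = 2.65/√(9.81×0.0804) = 2.98.
Bélanger equation: y₂/y₁ = ½[√(1 + 8Fr₁²) − 1] = ½[√72.23 − 1] = 3.75.
y₂ = 3.75 × 0.0804 = 0.301 m.
Tailwater y_tw = 0.406 m: y_tw > y₂, so the jump is submerged.

y₂ = 0.301 m; the jump is submerged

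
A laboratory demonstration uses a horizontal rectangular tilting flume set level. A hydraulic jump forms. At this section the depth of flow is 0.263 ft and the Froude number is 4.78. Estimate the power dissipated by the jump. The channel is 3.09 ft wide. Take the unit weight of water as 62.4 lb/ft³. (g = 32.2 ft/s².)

Fr₁ = 4.78 (given).
By Bélanger, y₂/y₁ = ½[√(1 + 8Fr₁²) − 1] = ½[√183.8 − 1] = 6.28.
y₂ = 6.28 × 0.263 = 1.65 ft.
V₁ = Fr₁·√(g·y₁) = 4.78×√(32.2×0.263) = 13.9 ft/s; q = V₁·y₁ = 3.66 ft²/s. V₂ = q/y₂ = 3.66/1.65 = 2.22 ft/s. E₁ = y₁ + V₁²/2g = 3.27 ft; E₂ = y₂ + V₂²/2g = 1.73 ft. ΔE = E₁ − E₂ = 1.54 ft.
Q = q·b = 3.66 × 3.09 = 11.3 cfs. P = γ·Q·ΔE/550 = 62.4 × 11.3 × 1.54 / 550 = 1.98 hp.

P = 1.98 hp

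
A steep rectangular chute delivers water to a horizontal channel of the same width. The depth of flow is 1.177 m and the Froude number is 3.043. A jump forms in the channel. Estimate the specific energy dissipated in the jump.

Fr₁ = 3.043 (given).
Sequent-depth ratio: y₂/y₁ = ½[√(1 + 8Fr₁²) − 1] = ½[√75.079 − 1] = 3.832.
y₂ = 3.832 × 1.177 = 4.511 m.
Head loss: ΔE = (y₂ − y₁)³/(4y₁y₂) = (4.511 − 1.177)³/(4×1.177×4.511) = 37.05/21.24 = 1.745 m.

ΔE = 1.745 m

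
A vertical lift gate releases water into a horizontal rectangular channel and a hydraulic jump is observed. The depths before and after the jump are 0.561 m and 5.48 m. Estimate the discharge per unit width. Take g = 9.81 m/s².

q = 9.54 m²/s

For a rectangular channel the momentum equation gives q² = ½·g·y₁·y₂·(y₁ + y₂) = ½×9.81×0.561×5.48×6.04 = 91.1.
q = √91.1 = 9.54 m²/s.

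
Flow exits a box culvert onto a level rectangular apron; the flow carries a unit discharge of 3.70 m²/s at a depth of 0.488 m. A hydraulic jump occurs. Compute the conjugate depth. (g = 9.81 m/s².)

V₁ = q/y₁ = 3.70/0.488 = 7.58 m/s. Fr₁ = V₁/√(g·y₁) = 7.58/√(9.81×0.488) = 3.47.
Sequent-depth ratio: y₂/y₁ = ½[√(1 + 8Fr₁²) − 1] = ½[√97.06 − 1] = 4.43.
y₂ = 4.43 × 0.488 = 2.16 m.

y₂ = 2.16 m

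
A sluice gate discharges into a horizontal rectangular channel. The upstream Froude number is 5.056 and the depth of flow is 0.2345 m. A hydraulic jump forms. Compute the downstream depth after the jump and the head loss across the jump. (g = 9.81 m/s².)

y₂ = 1.564 m; ΔE = 1.601 m

Fr₁ = 5.056 (given).
By Bélanger, y₂/y₁ = ½[√(1 + 8Fr₁²) − 1] = ½[√205.51 − 1] = 6.668.
y₂ = 6.668 × 0.2345 = 1.564 m.
V₁ = Fr₁·√(g·y₁) = 5.056×√(9.81×0.2345) = 7.669 m/s; q = V₁·y₁ = 1.798 m²/s. V₂ = q/y₂ = 1.798/1.564 = 1.150 m/s. E₁ = y₁ + V₁²/2g = 3.232 m; E₂ = y₂ + V₂²/2g = 1.631 m. ΔE = E₁ − E₂ = 1.601 m.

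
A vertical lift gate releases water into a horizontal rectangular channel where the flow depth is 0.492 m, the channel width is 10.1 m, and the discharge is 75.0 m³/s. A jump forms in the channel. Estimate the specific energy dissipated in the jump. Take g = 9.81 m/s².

q = Q/b = 75.0/10.1 = 7.43 m²/s; V₁ = q/y₁ = 15.1 m/s. Fr₁ = V₁/√(g·y₁) = 6.87.
Bélanger equation: y₂/y₁ = ½[√(1 + 8Fr₁²) − 1] = ½[√378.6 − 1] = 9.23.
y₂ = 9.23 × 0.492 = 4.54 m.
Head loss: ΔE = (y₂ − y₁)³/(4y₁y₂) = (4.54 − 0.492)³/(4×0.492×4.54) = 66.4/8.94 = 7.43 m.

ΔE = 7.43 m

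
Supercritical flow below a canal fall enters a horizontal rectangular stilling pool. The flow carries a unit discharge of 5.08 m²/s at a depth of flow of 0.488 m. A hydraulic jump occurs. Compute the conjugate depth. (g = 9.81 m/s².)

y₂ = 3.05 m

V₁ = q/y₁ = 5.08/0.488 = 10.4 m/s. Fr₁ = V₁/√(g·y₁) = 10.4/√(9.81×0.488) = 4.76.
By Bélanger, y₂/y₁ = ½[√(1 + 8Fr₁²) − 1] = ½[√182.1 − 1] = 6.25.
y₂ = 6.25 × 0.488 = 3.05 m.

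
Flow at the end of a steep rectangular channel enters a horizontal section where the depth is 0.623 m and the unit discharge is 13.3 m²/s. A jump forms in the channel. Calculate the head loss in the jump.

V₁ = q/y₁ = 13.3/0.623 = 21.3 m/s. Fr₁ = V₁/√(g·y₁) = 21.3/√(9.81×0.623) = 8.64.
Bélanger equation: y₂/y₁ = ½[√(1 + 8Fr₁²) − 1] = ½[√597.6 − 1] = 11.7.
y₂ = 11.7 × 0.623 = 7.30 m.
V₂ = q/y₂ = 13.3/7.30 = 1.82 m/s. E₁ = y₁ + V₁²/2g = 23.9 m; E₂ = y₂ + V₂²/2g = 7.47 m. ΔE = E₁ − E₂ = 16.4 m.

ΔE = 16.4 m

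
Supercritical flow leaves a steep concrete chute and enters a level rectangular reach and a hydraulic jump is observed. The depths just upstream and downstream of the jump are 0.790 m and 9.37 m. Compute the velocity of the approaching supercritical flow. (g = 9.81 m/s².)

For a rectangular channel the momentum equation gives q² = ½·g·y₁·y₂·(y₁ + y₂) = ½×9.81×0.790×9.37×10.2 = 369.
q = √369 = 19.2 m²/s.
V₁ = q/y₁ = 19.2/0.790 = 24.3 m/s.

V₁ = 24.3 m/s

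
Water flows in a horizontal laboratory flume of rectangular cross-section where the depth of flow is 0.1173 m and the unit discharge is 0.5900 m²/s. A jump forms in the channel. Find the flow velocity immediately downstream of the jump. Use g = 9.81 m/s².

V₁ = q/y₁ = 0.5900/0.1173 = 5.030 m/s. Fr₁ = V₁/√(g·y₁) = 5.030/√(9.81×0.1173) = 4.689.
Sequent-depth ratio: y₂/y₁ = ½[√(1 + 8Fr₁²) − 1] = ½[√176.89 − 1] = 6.150.
y₂ = 6.150 × 0.1173 = 0.7214 m.
V₂ = q/y₂ = 0.5900/0.7214 = 0.8179 m/s.

V₂ = 0.8179 m/s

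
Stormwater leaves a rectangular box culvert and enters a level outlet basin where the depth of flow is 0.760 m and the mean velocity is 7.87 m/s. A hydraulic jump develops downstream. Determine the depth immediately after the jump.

y₂ = 2.74 m

Fr₁ = V₁/√(g·y₁) = 7.87/√(9.81×0.760) = 2.88.
Conjugate-depth relation: y₂/y₁ = ½[√(1 + 8Fr₁²) − 1] = ½[√67.46 − 1] = 3.61.
y₂ = 3.61 × 0.760 = 2.74 m.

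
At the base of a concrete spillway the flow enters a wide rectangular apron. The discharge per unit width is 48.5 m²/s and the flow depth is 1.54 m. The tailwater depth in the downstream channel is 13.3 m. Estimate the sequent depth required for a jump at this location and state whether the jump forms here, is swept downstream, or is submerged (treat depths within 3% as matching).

y₂ = 16.9 m; the jump is swept downstream

V₁ = q/y₁ = 48.5/1.54 = 31.5 m/s. Fr₁ = V₁/√(g·y₁) = 31.5/√(9.81×1.54) = 8.10.
Bélanger equation: y₂/y₁ = ½[√(1 + 8Fr₁²) − 1] = ½[√526.2 − 1] = 11.0.
y₂ = 11.0 × 1.54 = 16.9 m.
Tailwater y_tw = 13.3 m: y_tw < y₂, so the jump is swept downstream.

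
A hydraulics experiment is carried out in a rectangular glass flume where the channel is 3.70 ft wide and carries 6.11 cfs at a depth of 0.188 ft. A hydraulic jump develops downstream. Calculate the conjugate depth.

y₂ = 0.860 ft

q = Q/b = 6.11/3.70 = 1.65 ft²/s; V₁ = q/y₁ = 8.78 ft/s. Fr₁ = V₁/√(g·y₁) = 3.57.
From the momentum equation for a rectangular channel, y₂/y₁ = ½[√(1 + 8Fr₁²) − 1] = ½[√103.0 − 1] = 4.57.
y₂ = 4.57 × 0.188 = 0.860 ft.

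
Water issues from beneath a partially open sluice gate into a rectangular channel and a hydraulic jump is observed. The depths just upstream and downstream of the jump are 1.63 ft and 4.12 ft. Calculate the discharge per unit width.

q = 24.9 ft²/s

For a rectangular channel the momentum equation gives q² = ½·g·y₁·y₂·(y₁ + y₂) = ½×32.2×1.63×4.12×5.75 = 622.
q = √622 = 24.9 ft²/s.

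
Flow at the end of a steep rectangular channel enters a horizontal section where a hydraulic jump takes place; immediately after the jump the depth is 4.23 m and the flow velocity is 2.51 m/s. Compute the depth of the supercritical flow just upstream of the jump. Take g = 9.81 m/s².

Fr₂ = V₂/√(g·y₂) = 2.51/√(9.81×4.23) = 0.390.
Since the conjugate-depth ratio holds either way, y₁/y₂ = ½[√(1 + 8Fr₂²) − 1] = ½[√2.215 − 1] = 0.244.
y₁ = 0.244 × 4.23 = 1.03 m.

y₁ = 1.03 m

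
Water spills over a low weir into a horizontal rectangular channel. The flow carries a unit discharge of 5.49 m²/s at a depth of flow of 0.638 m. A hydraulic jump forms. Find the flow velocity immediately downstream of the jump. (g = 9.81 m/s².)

V₂ = 1.96 m/s

V₁ = q/y₁ = 5.49/0.638 = 8.61 m/s. Fr₁ = V₁/√(g·y₁) = 8.61/√(9.81×0.638) = 3.44.
Bélanger equation: y₂/y₁ = ½[√(1 + 8Fr₁²) − 1] = ½[√95.65 − 1] = 4.39.
y₂ = 4.39 × 0.638 = 2.80 m.
V₂ = q/y₂ = 5.49/2.80 = 1.96 m/s.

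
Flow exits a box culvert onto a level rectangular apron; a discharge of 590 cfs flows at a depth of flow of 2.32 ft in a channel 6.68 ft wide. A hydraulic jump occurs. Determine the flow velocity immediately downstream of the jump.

q = Q/b = 590/6.68 = 88.3 ft²/s; V₁ = q/y₁ = 38.1 ft/s. Fr₁ = V₁/√(g·y₁) = 4.40.
Sequent-depth ratio: y₂/y₁ = ½[√(1 + 8Fr₁²) − 1] = ½[√156.2 − 1] = 5.75.
y₂ = 5.75 × 2.32 = 13.3 ft.
V₂ = q/y₂ = 88.3/13.3 = 6.62 ft/s.

V₂ = 6.62 ft/s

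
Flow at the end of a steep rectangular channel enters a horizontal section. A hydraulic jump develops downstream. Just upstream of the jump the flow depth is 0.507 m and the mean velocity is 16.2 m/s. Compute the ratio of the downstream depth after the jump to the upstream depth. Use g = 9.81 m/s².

y₂/y₁ = 9.79

Fr₁ = V₁/√(g·y₁) = 16.2/√(9.81×0.507) = 7.26.
Conjugate-depth relation: y₂/y₁ = ½[√(1 + 8Fr₁²) − 1] = ½[√423.1 − 1] = 9.79.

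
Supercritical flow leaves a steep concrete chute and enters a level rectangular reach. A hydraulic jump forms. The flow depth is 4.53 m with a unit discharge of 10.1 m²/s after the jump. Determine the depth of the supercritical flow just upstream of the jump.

V₂ = q/y₂ = 10.1/4.53 = 2.23 m/s; Fr₂ = V₂/√(g·y₂) = 0.334.
Since the conjugate-depth ratio holds either way, y₁/y₂ = ½[√(1 + 8Fr₂²) − 1] = ½[√1.895 − 1] = 0.188.
y₁ = 0.188 × 4.53 = 0.853 m.

y₁ = 0.853 m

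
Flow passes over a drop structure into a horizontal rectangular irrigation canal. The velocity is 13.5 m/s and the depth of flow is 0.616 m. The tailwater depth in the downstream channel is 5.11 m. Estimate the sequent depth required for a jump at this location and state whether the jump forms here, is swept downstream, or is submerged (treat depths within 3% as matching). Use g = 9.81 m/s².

Fr₁ = V₁/√(g·y₁) = 13.5/√(9.81×0.616) = 5.49.
Bélanger equation: y₂/y₁ = ½[√(1 + 8Fr₁²) − 1] = ½[√242.3 − 1] = 7.28.
y₂ = 7.28 × 0.616 = 4.49 m.
Tailwater y_tw = 5.11 m: y_tw > y₂, so the jump is submerged.

y₂ = 4.49 m; the jump is submerged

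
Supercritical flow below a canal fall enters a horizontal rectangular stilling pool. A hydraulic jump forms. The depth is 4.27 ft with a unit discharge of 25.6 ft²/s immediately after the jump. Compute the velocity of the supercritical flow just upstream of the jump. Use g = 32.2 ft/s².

V₁ = 15.8 ft/s

V₂ = q/y₂ = 25.6/4.27 = 6.00 ft/s; Fr₂ = V₂/√(g·y₂) = 0.511.
From the momentum equation (using Fr₂), y₁/y₂ = ½[√(1 + 8Fr₂²) − 1] = ½[√3.091 − 1] = 0.379.
y₁ = 0.379 × 4.27 = 1.62 ft.
V₁ = q/y₁ = 25.6/1.62 = 15.8 ft/s.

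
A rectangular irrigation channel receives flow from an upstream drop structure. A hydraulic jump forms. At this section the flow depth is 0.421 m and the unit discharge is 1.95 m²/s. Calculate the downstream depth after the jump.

V₁ = q/y₁ = 1.95/0.421 = 4.63 m/s. Fr₁ = V₁/√(g·y₁) = 4.63/√(9.81×0.421) = 2.28.
Sequent-depth ratio: y₂/y₁ = ½[√(1 + 8Fr₁²) − 1] = ½[√42.56 − 1] = 2.76.
y₂ = 2.76 × 0.421 = 1.16 m.

y₂ = 1.16 m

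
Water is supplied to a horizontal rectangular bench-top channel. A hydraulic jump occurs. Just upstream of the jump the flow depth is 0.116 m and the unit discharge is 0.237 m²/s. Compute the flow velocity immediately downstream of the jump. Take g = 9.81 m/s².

V₂ = 0.906 m/s

V₁ = q/y₁ = 0.237/0.116 = 2.04 m/s. Fr₁ = V₁/√(g·y₁) = 2.04/√(9.81×0.116) = 1.92.
By Bélanger, y₂/y₁ = ½[√(1 + 8Fr₁²) − 1] = ½[√30.35 − 1] = 2.25.
y₂ = 2.25 × 0.116 = 0.262 m.
V₂ = q/y₂ = 0.237/0.262 = 0.906 m/s.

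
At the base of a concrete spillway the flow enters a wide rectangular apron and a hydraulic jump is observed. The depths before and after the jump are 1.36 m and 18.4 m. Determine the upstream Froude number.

Fr₁ = 9.91

For a rectangular channel the momentum equation gives q² = ½·g·y₁·y₂·(y₁ + y₂) = ½×9.81×1.36×18.4×19.8 = 2425.
q = √2425 = 49.2 m²/s.
V₁ = q/y₁ = 36.2 m/s; Fr₁ = V₁/√(g·y₁) = 9.91.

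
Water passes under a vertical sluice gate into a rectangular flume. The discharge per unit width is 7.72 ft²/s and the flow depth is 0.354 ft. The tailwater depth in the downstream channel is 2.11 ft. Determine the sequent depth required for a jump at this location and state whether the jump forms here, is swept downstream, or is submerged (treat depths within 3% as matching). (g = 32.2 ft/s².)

y₂ = 3.06 ft; the jump is swept downstream

V₁ = q/y₁ = 7.72/0.354 = 21.8 ft/s. Fr₁ = V₁/√(g·y₁) = 21.8/√(32.2×0.354) = 6.46.
Conjugate-depth relation: y₂/y₁ = ½[√(1 + 8Fr₁²) − 1] = ½[√334.8 − 1] = 8.65.
y₂ = 8.65 × 0.354 = 3.06 ft.
Tailwater y_tw = 2.11 ft: y_tw < y₂, so the jump is swept downstream.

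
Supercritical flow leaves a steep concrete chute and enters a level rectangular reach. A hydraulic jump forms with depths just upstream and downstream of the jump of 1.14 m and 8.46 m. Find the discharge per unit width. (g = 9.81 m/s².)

For a rectangular channel the momentum equation gives q² = ½·g·y₁·y₂·(y₁ + y₂) = ½×9.81×1.14×8.46×9.60 = 454.
q = √454 = 21.3 m²/s.

q = 21.3 m²/s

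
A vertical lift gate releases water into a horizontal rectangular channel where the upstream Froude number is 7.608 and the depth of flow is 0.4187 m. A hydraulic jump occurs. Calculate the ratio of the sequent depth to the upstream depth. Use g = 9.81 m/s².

Fr₁ = 7.608 (given).
By Bélanger, y₂/y₁ = ½[√(1 + 8Fr₁²) − 1] = ½[√464.05 − 1] = 10.27.

y₂/y₁ = 10.27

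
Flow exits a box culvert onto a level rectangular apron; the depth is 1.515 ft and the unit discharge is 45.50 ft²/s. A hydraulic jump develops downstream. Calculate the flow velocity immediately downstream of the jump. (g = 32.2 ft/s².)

V₁ = q/y₁ = 45.50/1.515 = 30.03 ft/s. Fr₁ = V₁/√(g·y₁) = 30.03/√(32.2×1.515) = 4.300.
By Bélanger, y₂/y₁ = ½[√(1 + 8Fr₁²) − 1] = ½[√148.92 − 1] = 5.602.
y₂ = 5.602 × 1.515 = 8.486 ft.
V₂ = q/y₂ = 45.50/8.486 = 5.362 ft/s.

V₂ = 5.362 ft/s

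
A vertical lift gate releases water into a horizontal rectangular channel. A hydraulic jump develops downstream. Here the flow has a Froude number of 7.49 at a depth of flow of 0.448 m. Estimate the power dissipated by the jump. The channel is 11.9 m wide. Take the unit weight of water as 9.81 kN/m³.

Fr₁ = 7.49 (given).
Sequent-depth ratio: y₂/y₁ = ½[√(1 + 8Fr₁²) − 1] = ½[√449.8 − 1] = 10.1.
y₂ = 10.1 × 0.448 = 4.53 m.
V₁ = Fr₁·√(g·y₁) = 7.49×√(9.81×0.448) = 15.7 m/s; q = V₁·y₁ = 7.03 m²/s. V₂ = q/y₂ = 7.03/4.53 = 1.55 m/s. E₁ = y₁ + V₁²/2g = 13.0 m; E₂ = y₂ + V₂²/2g = 4.65 m. ΔE = E₁ − E₂ = 8.36 m.
Q = q·b = 7.03 × 11.9 = 83.7 m³/s. P = γ·Q·ΔE = 9.81 × 83.7 × 8.36 = 6869 kW.

P = 6869 kW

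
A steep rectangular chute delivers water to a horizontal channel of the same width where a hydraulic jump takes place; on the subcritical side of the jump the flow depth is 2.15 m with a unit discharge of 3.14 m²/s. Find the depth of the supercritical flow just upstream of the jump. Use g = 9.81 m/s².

V₂ = q/y₂ = 3.14/2.15 = 1.46 m/s; Fr₂ = V₂/√(g·y₂) = 0.318.
Since the conjugate-depth ratio holds either way, y₁/y₂ = ½[√(1 + 8Fr₂²) − 1] = ½[√1.809 − 1] = 0.173.
y₁ = 0.173 × 2.15 = 0.371 m.

y₁ = 0.371 m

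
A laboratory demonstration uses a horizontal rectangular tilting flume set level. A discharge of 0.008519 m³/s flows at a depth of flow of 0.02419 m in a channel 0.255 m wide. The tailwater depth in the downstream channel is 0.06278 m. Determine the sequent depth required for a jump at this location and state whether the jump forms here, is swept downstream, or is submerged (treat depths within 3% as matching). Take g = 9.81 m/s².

y₂ = 0.08564 m; the jump is swept downstream

q = Q/b = 0.008519/0.255 = 0.03341 m²/s; V₁ = q/y₁ = 1.381 m/s. Fr₁ = V₁/√(g·y₁) = 2.835.
By Bélanger, y₂/y₁ = ½[√(1 + 8Fr₁²) − 1] = ½[√65.300 − 1] = 3.540.
y₂ = 3.540 × 0.02419 = 0.08564 m.
Tailwater y_tw = 0.06278 m: y_tw < y₂, so the jump is swept downstream.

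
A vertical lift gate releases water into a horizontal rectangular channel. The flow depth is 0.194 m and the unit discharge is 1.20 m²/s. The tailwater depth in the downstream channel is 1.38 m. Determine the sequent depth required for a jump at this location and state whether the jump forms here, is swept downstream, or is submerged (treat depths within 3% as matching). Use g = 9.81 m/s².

y₂ = 1.14 m; the jump is submerged

V₁ = q/y₁ = 1.20/0.194 = 6.19 m/s. Fr₁ = V₁/√(g·y₁) = 6.19/√(9.81×0.194) = 4.48.
Bélanger equation: y₂/y₁ = ½[√(1 + 8Fr₁²) − 1] = ½[√161.8 − 1] = 5.86.
y₂ = 5.86 × 0.194 = 1.14 m.
Tailwater y_tw = 1.38 m: y_tw > y₂, so the jump is submerged.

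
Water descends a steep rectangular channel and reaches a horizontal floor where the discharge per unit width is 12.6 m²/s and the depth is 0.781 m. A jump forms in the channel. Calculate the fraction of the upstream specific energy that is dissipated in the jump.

V₁ = q/y₁ = 12.6/0.781 = 16.1 m/s. Fr₁ = V₁/√(g·y₁) = 16.1/√(9.81×0.781) = 5.83.
Sequent-depth ratio: y₂/y₁ = ½[√(1 + 8Fr₁²) − 1] = ½[√272.8 − 1] = 7.76.
y₂ = 7.76 × 0.781 = 6.06 m.
E₁ = y₁ + V₁²/2g = 14.0 m. ΔE = (y₂ − y₁)³/(4y₁y₂) = 7.77 m. ΔE/E₁ = 7.77/14.0 = 0.553.

ΔE/E₁ = 0.553 (55.3%)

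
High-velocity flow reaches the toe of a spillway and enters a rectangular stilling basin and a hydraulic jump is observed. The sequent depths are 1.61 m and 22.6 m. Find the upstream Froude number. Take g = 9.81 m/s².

Fr₁ = 10.3

For a rectangular channel the momentum equation gives q² = ½·g·y₁·y₂·(y₁ + y₂) = ½×9.81×1.61×22.6×24.2 = 4321.
q = √4321 = 65.7 m²/s.
V₁ = q/y₁ = 40.8 m/s; Fr₁ = V₁/√(g·y₁) = 10.3.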